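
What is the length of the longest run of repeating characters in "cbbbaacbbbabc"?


Input: "cbbbaacbbbabc"
Scanning for longest run:
  Position 1 ('b'): new char, reset run to 1
  Position 2 ('b'): continues run of 'b', length=2
  Position 3 ('b'): continues run of 'b', length=3
  Position 4 ('a'): new char, reset run to 1
  Position 5 ('a'): continues run of 'a', length=2
  Position 6 ('c'): new char, reset run to 1
  Position 7 ('b'): new char, reset run to 1
  Position 8 ('b'): continues run of 'b', length=2
  Position 9 ('b'): continues run of 'b', length=3
  Position 10 ('a'): new char, reset run to 1
  Position 11 ('b'): new char, reset run to 1
  Position 12 ('c'): new char, reset run to 1
Longest run: 'b' with length 3

3


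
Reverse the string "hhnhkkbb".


Input: hhnhkkbb
Reading characters right to left:
  Position 7: 'b'
  Position 6: 'b'
  Position 5: 'k'
  Position 4: 'k'
  Position 3: 'h'
  Position 2: 'n'
  Position 1: 'h'
  Position 0: 'h'
Reversed: bbkkhnhh

bbkkhnhh


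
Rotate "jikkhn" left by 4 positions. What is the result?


Input: "jikkhn", rotate left by 4
First 4 characters: "jikk"
Remaining characters: "hn"
Concatenate remaining + first: "hn" + "jikk" = "hnjikk"

hnjikk


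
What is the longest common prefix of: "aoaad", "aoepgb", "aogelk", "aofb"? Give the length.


Words: aoaad, aoepgb, aogelk, aofb
  Position 0: all 'a' => match
  Position 1: all 'o' => match
  Position 2: ('a', 'e', 'g', 'f') => mismatch, stop
LCP = "ao" (length 2)

2


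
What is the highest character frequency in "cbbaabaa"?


Input: cbbaabaa
Character counts:
  'a': 4
  'b': 3
  'c': 1
Maximum frequency: 4

4


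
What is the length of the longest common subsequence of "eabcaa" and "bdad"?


LCS of "eabcaa" and "bdad"
DP table:
           b    d    a    d
      0    0    0    0    0
  e   0    0    0    0    0
  a   0    0    0    1    1
  b   0    1    1    1    1
  c   0    1    1    1    1
  a   0    1    1    2    2
  a   0    1    1    2    2
LCS length = dp[6][4] = 2

2


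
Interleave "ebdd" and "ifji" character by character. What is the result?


Interleaving "ebdd" and "ifji":
  Position 0: 'e' from first, 'i' from second => "ei"
  Position 1: 'b' from first, 'f' from second => "bf"
  Position 2: 'd' from first, 'j' from second => "dj"
  Position 3: 'd' from first, 'i' from second => "di"
Result: eibfdjdi

eibfdjdi


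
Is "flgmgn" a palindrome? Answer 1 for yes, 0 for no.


Input: flgmgn
Reversed: ngmglf
  Compare pos 0 ('f') with pos 5 ('n'): MISMATCH
  Compare pos 1 ('l') with pos 4 ('g'): MISMATCH
  Compare pos 2 ('g') with pos 3 ('m'): MISMATCH
Result: not a palindrome

0


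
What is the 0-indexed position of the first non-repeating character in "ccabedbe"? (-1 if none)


Input: ccabedbe
Character frequencies:
  'a': 1
  'b': 2
  'c': 2
  'd': 1
  'e': 2
Scanning left to right for freq == 1:
  Position 0 ('c'): freq=2, skip
  Position 1 ('c'): freq=2, skip
  Position 2 ('a'): unique! => answer = 2

2


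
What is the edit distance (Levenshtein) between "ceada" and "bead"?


Computing edit distance: "ceada" -> "bead"
DP table:
           b    e    a    d
      0    1    2    3    4
  c   1    1    2    3    4
  e   2    2    1    2    3
  a   3    3    2    1    2
  d   4    4    3    2    1
  a   5    5    4    3    2
Edit distance = dp[5][4] = 2

2


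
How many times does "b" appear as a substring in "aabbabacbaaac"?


Searching for "b" in "aabbabacbaaac"
Scanning each position:
  Position 0: "a" => no
  Position 1: "a" => no
  Position 2: "b" => MATCH
  Position 3: "b" => MATCH
  Position 4: "a" => no
  Position 5: "b" => MATCH
  Position 6: "a" => no
  Position 7: "c" => no
  Position 8: "b" => MATCH
  Position 9: "a" => no
  Position 10: "a" => no
  Position 11: "a" => no
  Position 12: "c" => no
Total occurrences: 4

4


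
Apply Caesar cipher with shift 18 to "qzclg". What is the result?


Caesar cipher: shift "qzclg" by 18
  'q' (pos 16) + 18 = pos 8 = 'i'
  'z' (pos 25) + 18 = pos 17 = 'r'
  'c' (pos 2) + 18 = pos 20 = 'u'
  'l' (pos 11) + 18 = pos 3 = 'd'
  'g' (pos 6) + 18 = pos 24 = 'y'
Result: irudy

irudy


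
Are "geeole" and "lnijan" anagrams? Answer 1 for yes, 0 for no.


Strings: "geeole", "lnijan"
Sorted first:  eeeglo
Sorted second: aijlnn
Differ at position 0: 'e' vs 'a' => not anagrams

0


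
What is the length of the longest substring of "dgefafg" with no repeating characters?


Input: "dgefafg"
Sliding window (track last position of each char):
  Position 0 ('d'): window [0,0] length 1 -- new best
  Position 1 ('g'): window [0,1] length 2 -- new best
  Position 2 ('e'): window [0,2] length 3 -- new best
  Position 3 ('f'): window [0,3] length 4 -- new best
  Position 4 ('a'): window [0,4] length 5 -- new best
  Position 5 ('f'): repeat (last at 3), move window start to 4
  Position 5 ('f'): window [4,5] length 2
  Position 6 ('g'): window [4,6] length 3
Longest substring with no repeats: "dgefa" with length 5

5


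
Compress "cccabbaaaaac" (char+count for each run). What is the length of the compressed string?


Input: cccabbaaaaac
Runs:
  'c' x 3 => "c3"
  'a' x 1 => "a1"
  'b' x 2 => "b2"
  'a' x 5 => "a5"
  'c' x 1 => "c1"
Compressed: "c3a1b2a5c1"
Compressed length: 10

10


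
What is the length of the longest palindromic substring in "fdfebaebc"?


Input: "fdfebaebc"
Checking substrings for palindromes:
  [0:3] "fdf" (len 3) => palindrome
Longest palindromic substring: "fdf" with length 3

3


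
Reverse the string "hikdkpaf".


Input: hikdkpaf
Reading characters right to left:
  Position 7: 'f'
  Position 6: 'a'
  Position 5: 'p'
  Position 4: 'k'
  Position 3: 'd'
  Position 2: 'k'
  Position 1: 'i'
  Position 0: 'h'
Reversed: fapkdkih

fapkdkih


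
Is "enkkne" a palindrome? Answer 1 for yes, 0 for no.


Input: enkkne
Reversed: enkkne
  Compare pos 0 ('e') with pos 5 ('e'): match
  Compare pos 1 ('n') with pos 4 ('n'): match
  Compare pos 2 ('k') with pos 3 ('k'): match
Result: palindrome

1


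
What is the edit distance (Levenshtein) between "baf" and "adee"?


Computing edit distance: "baf" -> "adee"
DP table:
           a    d    e    e
      0    1    2    3    4
  b   1    1    2    3    4
  a   2    1    2    3    4
  f   3    2    2    3    4
Edit distance = dp[3][4] = 4

4


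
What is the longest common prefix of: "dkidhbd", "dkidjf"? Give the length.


Words: dkidhbd, dkidjf
  Position 0: all 'd' => match
  Position 1: all 'k' => match
  Position 2: all 'i' => match
  Position 3: all 'd' => match
  Position 4: ('h', 'j') => mismatch, stop
LCP = "dkid" (length 4)

4


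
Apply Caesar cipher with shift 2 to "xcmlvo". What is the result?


Caesar cipher: shift "xcmlvo" by 2
  'x' (pos 23) + 2 = pos 25 = 'z'
  'c' (pos 2) + 2 = pos 4 = 'e'
  'm' (pos 12) + 2 = pos 14 = 'o'
  'l' (pos 11) + 2 = pos 13 = 'n'
  'v' (pos 21) + 2 = pos 23 = 'x'
  'o' (pos 14) + 2 = pos 16 = 'q'
Result: zeonxq

zeonxq


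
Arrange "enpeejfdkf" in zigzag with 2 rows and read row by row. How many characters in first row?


Zigzag "enpeejfdkf" into 2 rows:
Placing characters:
  'e' => row 0
  'n' => row 1
  'p' => row 0
  'e' => row 1
  'e' => row 0
  'j' => row 1
  'f' => row 0
  'd' => row 1
  'k' => row 0
  'f' => row 1
Rows:
  Row 0: "epefk"
  Row 1: "nejdf"
First row length: 5

5


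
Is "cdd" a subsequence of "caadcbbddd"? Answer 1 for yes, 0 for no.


Check if "cdd" is a subsequence of "caadcbbddd"
Greedy scan:
  Position 0 ('c'): matches sub[0] = 'c'
  Position 1 ('a'): no match needed
  Position 2 ('a'): no match needed
  Position 3 ('d'): matches sub[1] = 'd'
  Position 4 ('c'): no match needed
  Position 5 ('b'): no match needed
  Position 6 ('b'): no match needed
  Position 7 ('d'): matches sub[2] = 'd'
  Position 8 ('d'): no match needed
  Position 9 ('d'): no match needed
All 3 characters matched => is a subsequence

1


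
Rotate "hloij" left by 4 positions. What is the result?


Input: "hloij", rotate left by 4
First 4 characters: "hloi"
Remaining characters: "j"
Concatenate remaining + first: "j" + "hloi" = "jhloi"

jhloi


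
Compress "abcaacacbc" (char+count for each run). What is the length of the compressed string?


Input: abcaacacbc
Runs:
  'a' x 1 => "a1"
  'b' x 1 => "b1"
  'c' x 1 => "c1"
  'a' x 2 => "a2"
  'c' x 1 => "c1"
  'a' x 1 => "a1"
  'c' x 1 => "c1"
  'b' x 1 => "b1"
  'c' x 1 => "c1"
Compressed: "a1b1c1a2c1a1c1b1c1"
Compressed length: 18

18


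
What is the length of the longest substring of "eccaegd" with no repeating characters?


Input: "eccaegd"
Sliding window (track last position of each char):
  Position 0 ('e'): window [0,0] length 1 -- new best
  Position 1 ('c'): window [0,1] length 2 -- new best
  Position 2 ('c'): repeat (last at 1), move window start to 2
  Position 2 ('c'): window [2,2] length 1
  Position 3 ('a'): window [2,3] length 2
  Position 4 ('e'): window [2,4] length 3 -- new best
  Position 5 ('g'): window [2,5] length 4 -- new best
  Position 6 ('d'): window [2,6] length 5 -- new best
Longest substring with no repeats: "caegd" with length 5

5


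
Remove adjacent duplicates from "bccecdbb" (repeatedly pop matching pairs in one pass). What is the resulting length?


Input: bccecdbb
Stack-based adjacent duplicate removal:
  Read 'b': push. Stack: b
  Read 'c': push. Stack: bc
  Read 'c': matches stack top 'c' => pop. Stack: b
  Read 'e': push. Stack: be
  Read 'c': push. Stack: bec
  Read 'd': push. Stack: becd
  Read 'b': push. Stack: becdb
  Read 'b': matches stack top 'b' => pop. Stack: becd
Final stack: "becd" (length 4)

4


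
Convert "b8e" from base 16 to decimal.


Input: "b8e" in base 16
Positional expansion:
  Digit 'b' (value 11) x 16^2 = 2816
  Digit '8' (value 8) x 16^1 = 128
  Digit 'e' (value 14) x 16^0 = 14
Sum = 2958

2958


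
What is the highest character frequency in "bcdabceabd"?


Input: bcdabceabd
Character counts:
  'a': 2
  'b': 3
  'c': 2
  'd': 2
  'e': 1
Maximum frequency: 3

3


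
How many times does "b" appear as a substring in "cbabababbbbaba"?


Searching for "b" in "cbabababbbbaba"
Scanning each position:
  Position 0: "c" => no
  Position 1: "b" => MATCH
  Position 2: "a" => no
  Position 3: "b" => MATCH
  Position 4: "a" => no
  Position 5: "b" => MATCH
  Position 6: "a" => no
  Position 7: "b" => MATCH
  Position 8: "b" => MATCH
  Position 9: "b" => MATCH
  Position 10: "b" => MATCH
  Position 11: "a" => no
  Position 12: "b" => MATCH
  Position 13: "a" => no
Total occurrences: 8

8


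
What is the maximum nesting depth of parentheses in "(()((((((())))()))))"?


Input: "(()((((((())))()))))"
Tracking depth:
  Position 0 '(': depth becomes 1
  Position 1 '(': depth becomes 2
  Position 2 ')': depth becomes 1
  Position 3 '(': depth becomes 2
  Position 4 '(': depth becomes 3
  Position 5 '(': depth becomes 4
  Position 6 '(': depth becomes 5
  Position 7 '(': depth becomes 6
  Position 8 '(': depth becomes 7
  Position 9 '(': depth becomes 8
  Position 10 ')': depth becomes 7
  Position 11 ')': depth becomes 6
  Position 12 ')': depth becomes 5
  Position 13 ')': depth becomes 4
  Position 14 '(': depth becomes 5
  Position 15 ')': depth becomes 4
  Position 16 ')': depth becomes 3
  Position 17 ')': depth becomes 2
  Position 18 ')': depth becomes 1
  Position 19 ')': depth becomes 0
Maximum depth reached: 8

8


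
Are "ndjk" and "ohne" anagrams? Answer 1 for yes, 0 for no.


Strings: "ndjk", "ohne"
Sorted first:  djkn
Sorted second: ehno
Differ at position 0: 'd' vs 'e' => not anagrams

0


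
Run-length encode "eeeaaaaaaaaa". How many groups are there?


Input: eeeaaaaaaaaa
Scanning for consecutive runs:
  Group 1: 'e' x 3 (positions 0-2)
  Group 2: 'a' x 9 (positions 3-11)
Total groups: 2

2


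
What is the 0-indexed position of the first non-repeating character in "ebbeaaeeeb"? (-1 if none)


Input: ebbeaaeeeb
Character frequencies:
  'a': 2
  'b': 3
  'e': 5
Scanning left to right for freq == 1:
  Position 0 ('e'): freq=5, skip
  Position 1 ('b'): freq=3, skip
  Position 2 ('b'): freq=3, skip
  Position 3 ('e'): freq=5, skip
  Position 4 ('a'): freq=2, skip
  Position 5 ('a'): freq=2, skip
  Position 6 ('e'): freq=5, skip
  Position 7 ('e'): freq=5, skip
  Position 8 ('e'): freq=5, skip
  Position 9 ('b'): freq=3, skip
  No unique character found => answer = -1

-1


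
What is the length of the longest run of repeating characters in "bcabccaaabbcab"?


Input: "bcabccaaabbcab"
Scanning for longest run:
  Position 1 ('c'): new char, reset run to 1
  Position 2 ('a'): new char, reset run to 1
  Position 3 ('b'): new char, reset run to 1
  Position 4 ('c'): new char, reset run to 1
  Position 5 ('c'): continues run of 'c', length=2
  Position 6 ('a'): new char, reset run to 1
  Position 7 ('a'): continues run of 'a', length=2
  Position 8 ('a'): continues run of 'a', length=3
  Position 9 ('b'): new char, reset run to 1
  Position 10 ('b'): continues run of 'b', length=2
  Position 11 ('c'): new char, reset run to 1
  Position 12 ('a'): new char, reset run to 1
  Position 13 ('b'): new char, reset run to 1
Longest run: 'a' with length 3

3


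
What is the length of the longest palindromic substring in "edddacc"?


Input: "edddacc"
Checking substrings for palindromes:
  [1:4] "ddd" (len 3) => palindrome
  [1:3] "dd" (len 2) => palindrome
  [2:4] "dd" (len 2) => palindrome
  [5:7] "cc" (len 2) => palindrome
Longest palindromic substring: "ddd" with length 3

3


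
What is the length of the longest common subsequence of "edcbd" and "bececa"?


LCS of "edcbd" and "bececa"
DP table:
           b    e    c    e    c    a
      0    0    0    0    0    0    0
  e   0    0    1    1    1    1    1
  d   0    0    1    1    1    1    1
  c   0    0    1    2    2    2    2
  b   0    1    1    2    2    2    2
  d   0    1    1    2    2    2    2
LCS length = dp[5][6] = 2

2


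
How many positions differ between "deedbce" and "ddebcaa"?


Comparing "deedbce" and "ddebcaa" position by position:
  Position 0: 'd' vs 'd' => same
  Position 1: 'e' vs 'd' => DIFFER
  Position 2: 'e' vs 'e' => same
  Position 3: 'd' vs 'b' => DIFFER
  Position 4: 'b' vs 'c' => DIFFER
  Position 5: 'c' vs 'a' => DIFFER
  Position 6: 'e' vs 'a' => DIFFER
Positions that differ: 5

5


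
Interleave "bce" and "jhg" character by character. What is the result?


Interleaving "bce" and "jhg":
  Position 0: 'b' from first, 'j' from second => "bj"
  Position 1: 'c' from first, 'h' from second => "ch"
  Position 2: 'e' from first, 'g' from second => "eg"
Result: bjcheg

bjcheg


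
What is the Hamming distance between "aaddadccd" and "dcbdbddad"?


Comparing "aaddadccd" and "dcbdbddad" position by position:
  Position 0: 'a' vs 'd' => differ
  Position 1: 'a' vs 'c' => differ
  Position 2: 'd' vs 'b' => differ
  Position 3: 'd' vs 'd' => same
  Position 4: 'a' vs 'b' => differ
  Position 5: 'd' vs 'd' => same
  Position 6: 'c' vs 'd' => differ
  Position 7: 'c' vs 'a' => differ
  Position 8: 'd' vs 'd' => same
Total differences (Hamming distance): 6

6


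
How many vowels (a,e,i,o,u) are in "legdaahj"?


Input: legdaahj
Checking each character:
  'l' at position 0: consonant
  'e' at position 1: vowel (running total: 1)
  'g' at position 2: consonant
  'd' at position 3: consonant
  'a' at position 4: vowel (running total: 2)
  'a' at position 5: vowel (running total: 3)
  'h' at position 6: consonant
  'j' at position 7: consonant
Total vowels: 3

3


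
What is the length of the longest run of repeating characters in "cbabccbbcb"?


Input: "cbabccbbcb"
Scanning for longest run:
  Position 1 ('b'): new char, reset run to 1
  Position 2 ('a'): new char, reset run to 1
  Position 3 ('b'): new char, reset run to 1
  Position 4 ('c'): new char, reset run to 1
  Position 5 ('c'): continues run of 'c', length=2
  Position 6 ('b'): new char, reset run to 1
  Position 7 ('b'): continues run of 'b', length=2
  Position 8 ('c'): new char, reset run to 1
  Position 9 ('b'): new char, reset run to 1
Longest run: 'c' with length 2

2


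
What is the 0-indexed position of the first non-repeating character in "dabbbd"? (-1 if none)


Input: dabbbd
Character frequencies:
  'a': 1
  'b': 3
  'd': 2
Scanning left to right for freq == 1:
  Position 0 ('d'): freq=2, skip
  Position 1 ('a'): unique! => answer = 1

1


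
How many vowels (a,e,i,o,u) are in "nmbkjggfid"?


Input: nmbkjggfid
Checking each character:
  'n' at position 0: consonant
  'm' at position 1: consonant
  'b' at position 2: consonant
  'k' at position 3: consonant
  'j' at position 4: consonant
  'g' at position 5: consonant
  'g' at position 6: consonant
  'f' at position 7: consonant
  'i' at position 8: vowel (running total: 1)
  'd' at position 9: consonant
Total vowels: 1

1


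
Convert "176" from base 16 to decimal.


Input: "176" in base 16
Positional expansion:
  Digit '1' (value 1) x 16^2 = 256
  Digit '7' (value 7) x 16^1 = 112
  Digit '6' (value 6) x 16^0 = 6
Sum = 374

374


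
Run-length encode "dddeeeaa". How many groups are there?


Input: dddeeeaa
Scanning for consecutive runs:
  Group 1: 'd' x 3 (positions 0-2)
  Group 2: 'e' x 3 (positions 3-5)
  Group 3: 'a' x 2 (positions 6-7)
Total groups: 3

3


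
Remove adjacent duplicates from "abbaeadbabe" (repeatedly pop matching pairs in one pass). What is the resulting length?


Input: abbaeadbabe
Stack-based adjacent duplicate removal:
  Read 'a': push. Stack: a
  Read 'b': push. Stack: ab
  Read 'b': matches stack top 'b' => pop. Stack: a
  Read 'a': matches stack top 'a' => pop. Stack: (empty)
  Read 'e': push. Stack: e
  Read 'a': push. Stack: ea
  Read 'd': push. Stack: ead
  Read 'b': push. Stack: eadb
  Read 'a': push. Stack: eadba
  Read 'b': push. Stack: eadbab
  Read 'e': push. Stack: eadbabe
Final stack: "eadbabe" (length 7)

7


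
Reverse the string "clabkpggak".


Input: clabkpggak
Reading characters right to left:
  Position 9: 'k'
  Position 8: 'a'
  Position 7: 'g'
  Position 6: 'g'
  Position 5: 'p'
  Position 4: 'k'
  Position 3: 'b'
  Position 2: 'a'
  Position 1: 'l'
  Position 0: 'c'
Reversed: kaggpkbalc

kaggpkbalc


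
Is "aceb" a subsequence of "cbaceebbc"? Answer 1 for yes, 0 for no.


Check if "aceb" is a subsequence of "cbaceebbc"
Greedy scan:
  Position 0 ('c'): no match needed
  Position 1 ('b'): no match needed
  Position 2 ('a'): matches sub[0] = 'a'
  Position 3 ('c'): matches sub[1] = 'c'
  Position 4 ('e'): matches sub[2] = 'e'
  Position 5 ('e'): no match needed
  Position 6 ('b'): matches sub[3] = 'b'
  Position 7 ('b'): no match needed
  Position 8 ('c'): no match needed
All 4 characters matched => is a subsequence

1


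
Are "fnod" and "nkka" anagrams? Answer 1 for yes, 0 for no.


Strings: "fnod", "nkka"
Sorted first:  dfno
Sorted second: akkn
Differ at position 0: 'd' vs 'a' => not anagrams

0


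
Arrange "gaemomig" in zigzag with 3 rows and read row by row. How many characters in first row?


Zigzag "gaemomig" into 3 rows:
Placing characters:
  'g' => row 0
  'a' => row 1
  'e' => row 2
  'm' => row 1
  'o' => row 0
  'm' => row 1
  'i' => row 2
  'g' => row 1
Rows:
  Row 0: "go"
  Row 1: "ammg"
  Row 2: "ei"
First row length: 2

2


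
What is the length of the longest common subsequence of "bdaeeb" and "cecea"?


LCS of "bdaeeb" and "cecea"
DP table:
           c    e    c    e    a
      0    0    0    0    0    0
  b   0    0    0    0    0    0
  d   0    0    0    0    0    0
  a   0    0    0    0    0    1
  e   0    0    1    1    1    1
  e   0    0    1    1    2    2
  b   0    0    1    1    2    2
LCS length = dp[6][5] = 2

2


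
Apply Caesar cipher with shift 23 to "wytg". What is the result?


Caesar cipher: shift "wytg" by 23
  'w' (pos 22) + 23 = pos 19 = 't'
  'y' (pos 24) + 23 = pos 21 = 'v'
  't' (pos 19) + 23 = pos 16 = 'q'
  'g' (pos 6) + 23 = pos 3 = 'd'
Result: tvqd

tvqd


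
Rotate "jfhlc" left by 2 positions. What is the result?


Input: "jfhlc", rotate left by 2
First 2 characters: "jf"
Remaining characters: "hlc"
Concatenate remaining + first: "hlc" + "jf" = "hlcjf"

hlcjf


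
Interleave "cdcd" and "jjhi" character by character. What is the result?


Interleaving "cdcd" and "jjhi":
  Position 0: 'c' from first, 'j' from second => "cj"
  Position 1: 'd' from first, 'j' from second => "dj"
  Position 2: 'c' from first, 'h' from second => "ch"
  Position 3: 'd' from first, 'i' from second => "di"
Result: cjdjchdi

cjdjchdi


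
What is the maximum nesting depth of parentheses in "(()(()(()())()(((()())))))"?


Input: "(()(()(()())()(((()())))))"
Tracking depth:
  Position 0 '(': depth becomes 1
  Position 1 '(': depth becomes 2
  Position 2 ')': depth becomes 1
  Position 3 '(': depth becomes 2
  Position 4 '(': depth becomes 3
  Position 5 ')': depth becomes 2
  Position 6 '(': depth becomes 3
  Position 7 '(': depth becomes 4
  Position 8 ')': depth becomes 3
  Position 9 '(': depth becomes 4
  Position 10 ')': depth becomes 3
  Position 11 ')': depth becomes 2
  Position 12 '(': depth becomes 3
  Position 13 ')': depth becomes 2
  Position 14 '(': depth becomes 3
  Position 15 '(': depth becomes 4
  Position 16 '(': depth becomes 5
  Position 17 '(': depth becomes 6
  Position 18 ')': depth becomes 5
  Position 19 '(': depth becomes 6
  Position 20 ')': depth becomes 5
  Position 21 ')': depth becomes 4
  Position 22 ')': depth becomes 3
  Position 23 ')': depth becomes 2
  Position 24 ')': depth becomes 1
  Position 25 ')': depth becomes 0
Maximum depth reached: 6

6


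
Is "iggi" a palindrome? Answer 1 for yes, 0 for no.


Input: iggi
Reversed: iggi
  Compare pos 0 ('i') with pos 3 ('i'): match
  Compare pos 1 ('g') with pos 2 ('g'): match
Result: palindrome

1


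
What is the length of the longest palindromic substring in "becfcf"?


Input: "becfcf"
Checking substrings for palindromes:
  [2:5] "cfc" (len 3) => palindrome
  [3:6] "fcf" (len 3) => palindrome
Longest palindromic substring: "cfc" with length 3

3


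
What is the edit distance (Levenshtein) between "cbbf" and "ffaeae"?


Computing edit distance: "cbbf" -> "ffaeae"
DP table:
           f    f    a    e    a    e
      0    1    2    3    4    5    6
  c   1    1    2    3    4    5    6
  b   2    2    2    3    4    5    6
  b   3    3    3    3    4    5    6
  f   4    3    3    4    4    5    6
Edit distance = dp[4][6] = 6

6


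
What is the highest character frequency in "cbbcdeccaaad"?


Input: cbbcdeccaaad
Character counts:
  'a': 3
  'b': 2
  'c': 4
  'd': 2
  'e': 1
Maximum frequency: 4

4


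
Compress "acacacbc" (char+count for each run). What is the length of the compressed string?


Input: acacacbc
Runs:
  'a' x 1 => "a1"
  'c' x 1 => "c1"
  'a' x 1 => "a1"
  'c' x 1 => "c1"
  'a' x 1 => "a1"
  'c' x 1 => "c1"
  'b' x 1 => "b1"
  'c' x 1 => "c1"
Compressed: "a1c1a1c1a1c1b1c1"
Compressed length: 16

16


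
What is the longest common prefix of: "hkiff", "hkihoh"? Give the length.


Words: hkiff, hkihoh
  Position 0: all 'h' => match
  Position 1: all 'k' => match
  Position 2: all 'i' => match
  Position 3: ('f', 'h') => mismatch, stop
LCP = "hki" (length 3)

3


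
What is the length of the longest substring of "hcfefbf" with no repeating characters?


Input: "hcfefbf"
Sliding window (track last position of each char):
  Position 0 ('h'): window [0,0] length 1 -- new best
  Position 1 ('c'): window [0,1] length 2 -- new best
  Position 2 ('f'): window [0,2] length 3 -- new best
  Position 3 ('e'): window [0,3] length 4 -- new best
  Position 4 ('f'): repeat (last at 2), move window start to 3
  Position 4 ('f'): window [3,4] length 2
  Position 5 ('b'): window [3,5] length 3
  Position 6 ('f'): repeat (last at 4), move window start to 5
  Position 6 ('f'): window [5,6] length 2
Longest substring with no repeats: "hcfe" with length 4

4


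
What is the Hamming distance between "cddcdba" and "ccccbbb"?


Comparing "cddcdba" and "ccccbbb" position by position:
  Position 0: 'c' vs 'c' => same
  Position 1: 'd' vs 'c' => differ
  Position 2: 'd' vs 'c' => differ
  Position 3: 'c' vs 'c' => same
  Position 4: 'd' vs 'b' => differ
  Position 5: 'b' vs 'b' => same
  Position 6: 'a' vs 'b' => differ
Total differences (Hamming distance): 4

4


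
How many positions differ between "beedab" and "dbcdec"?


Comparing "beedab" and "dbcdec" position by position:
  Position 0: 'b' vs 'd' => DIFFER
  Position 1: 'e' vs 'b' => DIFFER
  Position 2: 'e' vs 'c' => DIFFER
  Position 3: 'd' vs 'd' => same
  Position 4: 'a' vs 'e' => DIFFER
  Position 5: 'b' vs 'c' => DIFFER
Positions that differ: 5

5


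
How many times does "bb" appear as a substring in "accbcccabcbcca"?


Searching for "bb" in "accbcccabcbcca"
Scanning each position:
  Position 0: "ac" => no
  Position 1: "cc" => no
  Position 2: "cb" => no
  Position 3: "bc" => no
  Position 4: "cc" => no
  Position 5: "cc" => no
  Position 6: "ca" => no
  Position 7: "ab" => no
  Position 8: "bc" => no
  Position 9: "cb" => no
  Position 10: "bc" => no
  Position 11: "cc" => no
  Position 12: "ca" => no
Total occurrences: 0

0


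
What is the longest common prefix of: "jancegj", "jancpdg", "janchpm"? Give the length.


Words: jancegj, jancpdg, janchpm
  Position 0: all 'j' => match
  Position 1: all 'a' => match
  Position 2: all 'n' => match
  Position 3: all 'c' => match
  Position 4: ('e', 'p', 'h') => mismatch, stop
LCP = "janc" (length 4)

4


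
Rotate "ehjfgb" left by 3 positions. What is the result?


Input: "ehjfgb", rotate left by 3
First 3 characters: "ehj"
Remaining characters: "fgb"
Concatenate remaining + first: "fgb" + "ehj" = "fgbehj"

fgbehj


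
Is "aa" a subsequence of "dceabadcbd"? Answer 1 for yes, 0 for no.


Check if "aa" is a subsequence of "dceabadcbd"
Greedy scan:
  Position 0 ('d'): no match needed
  Position 1 ('c'): no match needed
  Position 2 ('e'): no match needed
  Position 3 ('a'): matches sub[0] = 'a'
  Position 4 ('b'): no match needed
  Position 5 ('a'): matches sub[1] = 'a'
  Position 6 ('d'): no match needed
  Position 7 ('c'): no match needed
  Position 8 ('b'): no match needed
  Position 9 ('d'): no match needed
All 2 characters matched => is a subsequence

1


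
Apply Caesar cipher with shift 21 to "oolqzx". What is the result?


Caesar cipher: shift "oolqzx" by 21
  'o' (pos 14) + 21 = pos 9 = 'j'
  'o' (pos 14) + 21 = pos 9 = 'j'
  'l' (pos 11) + 21 = pos 6 = 'g'
  'q' (pos 16) + 21 = pos 11 = 'l'
  'z' (pos 25) + 21 = pos 20 = 'u'
  'x' (pos 23) + 21 = pos 18 = 's'
Result: jjglus

jjglus


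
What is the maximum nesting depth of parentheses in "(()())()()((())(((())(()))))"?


Input: "(()())()()((())(((())(()))))"
Tracking depth:
  Position 0 '(': depth becomes 1
  Position 1 '(': depth becomes 2
  Position 2 ')': depth becomes 1
  Position 3 '(': depth becomes 2
  Position 4 ')': depth becomes 1
  Position 5 ')': depth becomes 0
  Position 6 '(': depth becomes 1
  Position 7 ')': depth becomes 0
  Position 8 '(': depth becomes 1
  Position 9 ')': depth becomes 0
  Position 10 '(': depth becomes 1
  Position 11 '(': depth becomes 2
  Position 12 '(': depth becomes 3
  Position 13 ')': depth becomes 2
  Position 14 ')': depth becomes 1
  Position 15 '(': depth becomes 2
  Position 16 '(': depth becomes 3
  Position 17 '(': depth becomes 4
  Position 18 '(': depth becomes 5
  Position 19 ')': depth becomes 4
  Position 20 ')': depth becomes 3
  Position 21 '(': depth becomes 4
  Position 22 '(': depth becomes 5
  Position 23 ')': depth becomes 4
  Position 24 ')': depth becomes 3
  Position 25 ')': depth becomes 2
  Position 26 ')': depth becomes 1
  Position 27 ')': depth becomes 0
Maximum depth reached: 5

5


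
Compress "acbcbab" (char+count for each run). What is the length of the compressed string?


Input: acbcbab
Runs:
  'a' x 1 => "a1"
  'c' x 1 => "c1"
  'b' x 1 => "b1"
  'c' x 1 => "c1"
  'b' x 1 => "b1"
  'a' x 1 => "a1"
  'b' x 1 => "b1"
Compressed: "a1c1b1c1b1a1b1"
Compressed length: 14

14


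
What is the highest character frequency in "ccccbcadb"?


Input: ccccbcadb
Character counts:
  'a': 1
  'b': 2
  'c': 5
  'd': 1
Maximum frequency: 5

5


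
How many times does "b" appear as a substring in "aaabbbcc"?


Searching for "b" in "aaabbbcc"
Scanning each position:
  Position 0: "a" => no
  Position 1: "a" => no
  Position 2: "a" => no
  Position 3: "b" => MATCH
  Position 4: "b" => MATCH
  Position 5: "b" => MATCH
  Position 6: "c" => no
  Position 7: "c" => no
Total occurrences: 3

3


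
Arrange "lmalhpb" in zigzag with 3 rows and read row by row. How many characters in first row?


Zigzag "lmalhpb" into 3 rows:
Placing characters:
  'l' => row 0
  'm' => row 1
  'a' => row 2
  'l' => row 1
  'h' => row 0
  'p' => row 1
  'b' => row 2
Rows:
  Row 0: "lh"
  Row 1: "mlp"
  Row 2: "ab"
First row length: 2

2


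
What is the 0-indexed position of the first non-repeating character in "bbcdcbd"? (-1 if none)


Input: bbcdcbd
Character frequencies:
  'b': 3
  'c': 2
  'd': 2
Scanning left to right for freq == 1:
  Position 0 ('b'): freq=3, skip
  Position 1 ('b'): freq=3, skip
  Position 2 ('c'): freq=2, skip
  Position 3 ('d'): freq=2, skip
  Position 4 ('c'): freq=2, skip
  Position 5 ('b'): freq=3, skip
  Position 6 ('d'): freq=2, skip
  No unique character found => answer = -1

-1


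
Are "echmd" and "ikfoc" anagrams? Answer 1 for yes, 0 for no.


Strings: "echmd", "ikfoc"
Sorted first:  cdehm
Sorted second: cfiko
Differ at position 1: 'd' vs 'f' => not anagrams

0


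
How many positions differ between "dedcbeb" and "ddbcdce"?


Comparing "dedcbeb" and "ddbcdce" position by position:
  Position 0: 'd' vs 'd' => same
  Position 1: 'e' vs 'd' => DIFFER
  Position 2: 'd' vs 'b' => DIFFER
  Position 3: 'c' vs 'c' => same
  Position 4: 'b' vs 'd' => DIFFER
  Position 5: 'e' vs 'c' => DIFFER
  Position 6: 'b' vs 'e' => DIFFER
Positions that differ: 5

5


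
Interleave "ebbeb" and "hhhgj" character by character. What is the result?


Interleaving "ebbeb" and "hhhgj":
  Position 0: 'e' from first, 'h' from second => "eh"
  Position 1: 'b' from first, 'h' from second => "bh"
  Position 2: 'b' from first, 'h' from second => "bh"
  Position 3: 'e' from first, 'g' from second => "eg"
  Position 4: 'b' from first, 'j' from second => "bj"
Result: ehbhbhegbj

ehbhbhegbj


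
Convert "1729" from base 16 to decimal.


Input: "1729" in base 16
Positional expansion:
  Digit '1' (value 1) x 16^3 = 4096
  Digit '7' (value 7) x 16^2 = 1792
  Digit '2' (value 2) x 16^1 = 32
  Digit '9' (value 9) x 16^0 = 9
Sum = 5929

5929


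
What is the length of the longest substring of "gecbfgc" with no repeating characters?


Input: "gecbfgc"
Sliding window (track last position of each char):
  Position 0 ('g'): window [0,0] length 1 -- new best
  Position 1 ('e'): window [0,1] length 2 -- new best
  Position 2 ('c'): window [0,2] length 3 -- new best
  Position 3 ('b'): window [0,3] length 4 -- new best
  Position 4 ('f'): window [0,4] length 5 -- new best
  Position 5 ('g'): repeat (last at 0), move window start to 1
  Position 5 ('g'): window [1,5] length 5
  Position 6 ('c'): repeat (last at 2), move window start to 3
  Position 6 ('c'): window [3,6] length 4
Longest substring with no repeats: "gecbf" with length 5

5


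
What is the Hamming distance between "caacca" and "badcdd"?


Comparing "caacca" and "badcdd" position by position:
  Position 0: 'c' vs 'b' => differ
  Position 1: 'a' vs 'a' => same
  Position 2: 'a' vs 'd' => differ
  Position 3: 'c' vs 'c' => same
  Position 4: 'c' vs 'd' => differ
  Position 5: 'a' vs 'd' => differ
Total differences (Hamming distance): 4

4


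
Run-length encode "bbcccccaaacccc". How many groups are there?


Input: bbcccccaaacccc
Scanning for consecutive runs:
  Group 1: 'b' x 2 (positions 0-1)
  Group 2: 'c' x 5 (positions 2-6)
  Group 3: 'a' x 3 (positions 7-9)
  Group 4: 'c' x 4 (positions 10-13)
Total groups: 4

4


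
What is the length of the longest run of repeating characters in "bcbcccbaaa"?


Input: "bcbcccbaaa"
Scanning for longest run:
  Position 1 ('c'): new char, reset run to 1
  Position 2 ('b'): new char, reset run to 1
  Position 3 ('c'): new char, reset run to 1
  Position 4 ('c'): continues run of 'c', length=2
  Position 5 ('c'): continues run of 'c', length=3
  Position 6 ('b'): new char, reset run to 1
  Position 7 ('a'): new char, reset run to 1
  Position 8 ('a'): continues run of 'a', length=2
  Position 9 ('a'): continues run of 'a', length=3
Longest run: 'c' with length 3

3


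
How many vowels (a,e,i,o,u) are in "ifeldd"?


Input: ifeldd
Checking each character:
  'i' at position 0: vowel (running total: 1)
  'f' at position 1: consonant
  'e' at position 2: vowel (running total: 2)
  'l' at position 3: consonant
  'd' at position 4: consonant
  'd' at position 5: consonant
Total vowels: 2

2


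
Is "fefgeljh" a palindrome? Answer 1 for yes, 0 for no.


Input: fefgeljh
Reversed: hjlegfef
  Compare pos 0 ('f') with pos 7 ('h'): MISMATCH
  Compare pos 1 ('e') with pos 6 ('j'): MISMATCH
  Compare pos 2 ('f') with pos 5 ('l'): MISMATCH
  Compare pos 3 ('g') with pos 4 ('e'): MISMATCH
Result: not a palindrome

0


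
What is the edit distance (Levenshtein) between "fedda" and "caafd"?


Computing edit distance: "fedda" -> "caafd"
DP table:
           c    a    a    f    d
      0    1    2    3    4    5
  f   1    1    2    3    3    4
  e   2    2    2    3    4    4
  d   3    3    3    3    4    4
  d   4    4    4    4    4    4
  a   5    5    4    4    5    5
Edit distance = dp[5][5] = 5

5


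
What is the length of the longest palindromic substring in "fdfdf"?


Input: "fdfdf"
Checking substrings for palindromes:
  [0:5] "fdfdf" (len 5) => palindrome
  [0:3] "fdf" (len 3) => palindrome
  [1:4] "dfd" (len 3) => palindrome
  [2:5] "fdf" (len 3) => palindrome
Longest palindromic substring: "fdfdf" with length 5

5


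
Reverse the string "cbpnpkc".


Input: cbpnpkc
Reading characters right to left:
  Position 6: 'c'
  Position 5: 'k'
  Position 4: 'p'
  Position 3: 'n'
  Position 2: 'p'
  Position 1: 'b'
  Position 0: 'c'
Reversed: ckpnpbc

ckpnpbc


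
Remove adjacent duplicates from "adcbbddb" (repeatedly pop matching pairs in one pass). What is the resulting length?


Input: adcbbddb
Stack-based adjacent duplicate removal:
  Read 'a': push. Stack: a
  Read 'd': push. Stack: ad
  Read 'c': push. Stack: adc
  Read 'b': push. Stack: adcb
  Read 'b': matches stack top 'b' => pop. Stack: adc
  Read 'd': push. Stack: adcd
  Read 'd': matches stack top 'd' => pop. Stack: adc
  Read 'b': push. Stack: adcb
Final stack: "adcb" (length 4)

4


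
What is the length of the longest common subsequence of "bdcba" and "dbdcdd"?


LCS of "bdcba" and "dbdcdd"
DP table:
           d    b    d    c    d    d
      0    0    0    0    0    0    0
  b   0    0    1    1    1    1    1
  d   0    1    1    2    2    2    2
  c   0    1    1    2    3    3    3
  b   0    1    2    2    3    3    3
  a   0    1    2    2    3    3    3
LCS length = dp[5][6] = 3

3


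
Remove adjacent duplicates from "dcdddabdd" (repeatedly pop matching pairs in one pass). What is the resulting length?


Input: dcdddabdd
Stack-based adjacent duplicate removal:
  Read 'd': push. Stack: d
  Read 'c': push. Stack: dc
  Read 'd': push. Stack: dcd
  Read 'd': matches stack top 'd' => pop. Stack: dc
  Read 'd': push. Stack: dcd
  Read 'a': push. Stack: dcda
  Read 'b': push. Stack: dcdab
  Read 'd': push. Stack: dcdabd
  Read 'd': matches stack top 'd' => pop. Stack: dcdab
Final stack: "dcdab" (length 5)

5


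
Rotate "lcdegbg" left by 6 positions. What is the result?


Input: "lcdegbg", rotate left by 6
First 6 characters: "lcdegb"
Remaining characters: "g"
Concatenate remaining + first: "g" + "lcdegb" = "glcdegb"

glcdegb


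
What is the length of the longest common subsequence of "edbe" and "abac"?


LCS of "edbe" and "abac"
DP table:
           a    b    a    c
      0    0    0    0    0
  e   0    0    0    0    0
  d   0    0    0    0    0
  b   0    0    1    1    1
  e   0    0    1    1    1
LCS length = dp[4][4] = 1

1


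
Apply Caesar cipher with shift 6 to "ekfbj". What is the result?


Caesar cipher: shift "ekfbj" by 6
  'e' (pos 4) + 6 = pos 10 = 'k'
  'k' (pos 10) + 6 = pos 16 = 'q'
  'f' (pos 5) + 6 = pos 11 = 'l'
  'b' (pos 1) + 6 = pos 7 = 'h'
  'j' (pos 9) + 6 = pos 15 = 'p'
Result: kqlhp

kqlhp


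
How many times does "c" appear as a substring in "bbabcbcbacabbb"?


Searching for "c" in "bbabcbcbacabbb"
Scanning each position:
  Position 0: "b" => no
  Position 1: "b" => no
  Position 2: "a" => no
  Position 3: "b" => no
  Position 4: "c" => MATCH
  Position 5: "b" => no
  Position 6: "c" => MATCH
  Position 7: "b" => no
  Position 8: "a" => no
  Position 9: "c" => MATCH
  Position 10: "a" => no
  Position 11: "b" => no
  Position 12: "b" => no
  Position 13: "b" => no
Total occurrences: 3

3


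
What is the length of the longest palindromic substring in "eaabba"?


Input: "eaabba"
Checking substrings for palindromes:
  [2:6] "abba" (len 4) => palindrome
  [1:3] "aa" (len 2) => palindrome
  [3:5] "bb" (len 2) => palindrome
Longest palindromic substring: "abba" with length 4

4


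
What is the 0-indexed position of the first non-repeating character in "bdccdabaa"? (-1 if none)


Input: bdccdabaa
Character frequencies:
  'a': 3
  'b': 2
  'c': 2
  'd': 2
Scanning left to right for freq == 1:
  Position 0 ('b'): freq=2, skip
  Position 1 ('d'): freq=2, skip
  Position 2 ('c'): freq=2, skip
  Position 3 ('c'): freq=2, skip
  Position 4 ('d'): freq=2, skip
  Position 5 ('a'): freq=3, skip
  Position 6 ('b'): freq=2, skip
  Position 7 ('a'): freq=3, skip
  Position 8 ('a'): freq=3, skip
  No unique character found => answer = -1

-1


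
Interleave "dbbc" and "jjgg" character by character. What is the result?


Interleaving "dbbc" and "jjgg":
  Position 0: 'd' from first, 'j' from second => "dj"
  Position 1: 'b' from first, 'j' from second => "bj"
  Position 2: 'b' from first, 'g' from second => "bg"
  Position 3: 'c' from first, 'g' from second => "cg"
Result: djbjbgcg

djbjbgcg


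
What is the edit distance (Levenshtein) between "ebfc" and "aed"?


Computing edit distance: "ebfc" -> "aed"
DP table:
           a    e    d
      0    1    2    3
  e   1    1    1    2
  b   2    2    2    2
  f   3    3    3    3
  c   4    4    4    4
Edit distance = dp[4][3] = 4

4


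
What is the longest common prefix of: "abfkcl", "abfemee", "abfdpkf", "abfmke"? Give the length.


Words: abfkcl, abfemee, abfdpkf, abfmke
  Position 0: all 'a' => match
  Position 1: all 'b' => match
  Position 2: all 'f' => match
  Position 3: ('k', 'e', 'd', 'm') => mismatch, stop
LCP = "abf" (length 3)

3


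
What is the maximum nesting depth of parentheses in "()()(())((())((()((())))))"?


Input: "()()(())((())((()((())))))"
Tracking depth:
  Position 0 '(': depth becomes 1
  Position 1 ')': depth becomes 0
  Position 2 '(': depth becomes 1
  Position 3 ')': depth becomes 0
  Position 4 '(': depth becomes 1
  Position 5 '(': depth becomes 2
  Position 6 ')': depth becomes 1
  Position 7 ')': depth becomes 0
  Position 8 '(': depth becomes 1
  Position 9 '(': depth becomes 2
  Position 10 '(': depth becomes 3
  Position 11 ')': depth becomes 2
  Position 12 ')': depth becomes 1
  Position 13 '(': depth becomes 2
  Position 14 '(': depth becomes 3
  Position 15 '(': depth becomes 4
  Position 16 ')': depth becomes 3
  Position 17 '(': depth becomes 4
  Position 18 '(': depth becomes 5
  Position 19 '(': depth becomes 6
  Position 20 ')': depth becomes 5
  Position 21 ')': depth becomes 4
  Position 22 ')': depth becomes 3
  Position 23 ')': depth becomes 2
  Position 24 ')': depth becomes 1
  Position 25 ')': depth becomes 0
Maximum depth reached: 6

6


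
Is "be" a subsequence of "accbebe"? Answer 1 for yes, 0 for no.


Check if "be" is a subsequence of "accbebe"
Greedy scan:
  Position 0 ('a'): no match needed
  Position 1 ('c'): no match needed
  Position 2 ('c'): no match needed
  Position 3 ('b'): matches sub[0] = 'b'
  Position 4 ('e'): matches sub[1] = 'e'
  Position 5 ('b'): no match needed
  Position 6 ('e'): no match needed
All 2 characters matched => is a subsequence

1
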